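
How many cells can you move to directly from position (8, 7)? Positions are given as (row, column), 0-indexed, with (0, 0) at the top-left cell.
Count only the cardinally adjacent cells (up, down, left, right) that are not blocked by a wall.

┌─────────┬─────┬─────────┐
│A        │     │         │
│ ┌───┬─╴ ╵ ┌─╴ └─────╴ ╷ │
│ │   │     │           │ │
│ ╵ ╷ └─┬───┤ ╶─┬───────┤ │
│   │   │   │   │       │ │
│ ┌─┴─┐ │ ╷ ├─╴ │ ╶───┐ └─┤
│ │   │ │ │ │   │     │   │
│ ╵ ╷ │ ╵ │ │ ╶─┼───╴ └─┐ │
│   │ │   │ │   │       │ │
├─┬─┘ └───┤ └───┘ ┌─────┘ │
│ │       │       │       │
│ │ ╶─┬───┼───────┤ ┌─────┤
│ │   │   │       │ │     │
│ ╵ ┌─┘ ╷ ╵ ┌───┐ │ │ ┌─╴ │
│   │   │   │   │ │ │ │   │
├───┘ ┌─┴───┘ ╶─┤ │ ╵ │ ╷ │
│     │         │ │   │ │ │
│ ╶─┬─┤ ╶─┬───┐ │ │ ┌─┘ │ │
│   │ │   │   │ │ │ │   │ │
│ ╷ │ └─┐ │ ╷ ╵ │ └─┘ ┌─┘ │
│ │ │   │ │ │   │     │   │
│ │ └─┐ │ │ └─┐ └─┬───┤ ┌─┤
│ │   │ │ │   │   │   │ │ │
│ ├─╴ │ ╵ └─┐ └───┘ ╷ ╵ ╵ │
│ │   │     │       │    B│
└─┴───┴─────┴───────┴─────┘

Checking passable neighbors of (8, 7):
Neighbors: (9, 7), (8, 6)
Count: 2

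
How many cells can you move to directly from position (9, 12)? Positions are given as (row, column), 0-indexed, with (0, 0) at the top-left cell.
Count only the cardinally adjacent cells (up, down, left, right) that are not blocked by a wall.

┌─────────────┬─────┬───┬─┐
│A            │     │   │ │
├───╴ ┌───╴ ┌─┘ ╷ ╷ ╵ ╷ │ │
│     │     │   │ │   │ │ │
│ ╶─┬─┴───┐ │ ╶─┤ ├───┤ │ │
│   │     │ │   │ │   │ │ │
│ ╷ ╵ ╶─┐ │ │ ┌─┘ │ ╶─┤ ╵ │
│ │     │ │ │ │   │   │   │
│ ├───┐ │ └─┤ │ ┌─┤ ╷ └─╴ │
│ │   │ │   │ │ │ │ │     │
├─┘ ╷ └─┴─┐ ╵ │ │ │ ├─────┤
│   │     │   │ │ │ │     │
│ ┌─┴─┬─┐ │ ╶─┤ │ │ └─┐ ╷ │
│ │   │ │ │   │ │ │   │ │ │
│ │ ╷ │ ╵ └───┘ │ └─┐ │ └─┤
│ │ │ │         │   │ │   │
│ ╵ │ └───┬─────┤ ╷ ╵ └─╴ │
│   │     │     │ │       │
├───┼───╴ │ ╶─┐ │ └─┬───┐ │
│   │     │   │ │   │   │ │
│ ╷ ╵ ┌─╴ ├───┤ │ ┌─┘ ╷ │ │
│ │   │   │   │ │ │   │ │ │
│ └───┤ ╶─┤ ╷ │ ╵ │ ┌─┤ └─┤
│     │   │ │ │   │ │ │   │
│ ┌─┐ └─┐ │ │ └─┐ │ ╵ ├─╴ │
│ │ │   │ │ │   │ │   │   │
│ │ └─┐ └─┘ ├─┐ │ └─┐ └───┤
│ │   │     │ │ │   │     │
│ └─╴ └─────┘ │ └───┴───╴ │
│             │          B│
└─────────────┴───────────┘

Checking passable neighbors of (9, 12):
Neighbors: (8, 12), (10, 12)
Count: 2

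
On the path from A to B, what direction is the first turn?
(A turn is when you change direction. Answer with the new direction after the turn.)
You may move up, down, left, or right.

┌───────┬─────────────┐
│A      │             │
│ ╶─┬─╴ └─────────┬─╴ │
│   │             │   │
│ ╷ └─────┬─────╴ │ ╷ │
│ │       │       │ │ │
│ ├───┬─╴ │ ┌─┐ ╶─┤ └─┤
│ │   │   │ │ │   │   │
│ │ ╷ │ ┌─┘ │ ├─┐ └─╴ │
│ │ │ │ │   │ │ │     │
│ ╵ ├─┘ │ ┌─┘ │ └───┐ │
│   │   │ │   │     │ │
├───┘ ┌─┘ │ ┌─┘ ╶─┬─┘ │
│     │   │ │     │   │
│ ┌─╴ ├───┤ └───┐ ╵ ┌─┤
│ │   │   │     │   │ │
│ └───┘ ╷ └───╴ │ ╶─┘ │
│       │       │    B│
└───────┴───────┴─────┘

Directions: right, right, right, down, right, right, right, right, right, down, left, down, right, down, right, right, down, down, left, down, left, down, right, right
First turn direction: down

Solution:

┌───────┬─────────────┐
│A → → ↓│             │
│ ╶─┬─╴ └─────────┬─╴ │
│   │  ↳ → → → → ↓│   │
│ ╷ └─────┬─────╴ │ ╷ │
│ │       │    ↓ ↲│ │ │
│ ├───┬─╴ │ ┌─┐ ╶─┤ └─┤
│ │   │   │ │ │↳ ↓│   │
│ │ ╷ │ ┌─┘ │ ├─┐ └─╴ │
│ │ │ │ │   │ │ │↳ → ↓│
│ ╵ ├─┘ │ ┌─┘ │ └───┐ │
│   │   │ │   │     │↓│
├───┘ ┌─┘ │ ┌─┘ ╶─┬─┘ │
│     │   │ │     │↓ ↲│
│ ┌─╴ ├───┤ └───┐ ╵ ┌─┤
│ │   │   │     │↓ ↲│ │
│ └───┘ ╷ └───╴ │ ╶─┘ │
│       │       │↳ → B│
└───────┴───────┴─────┘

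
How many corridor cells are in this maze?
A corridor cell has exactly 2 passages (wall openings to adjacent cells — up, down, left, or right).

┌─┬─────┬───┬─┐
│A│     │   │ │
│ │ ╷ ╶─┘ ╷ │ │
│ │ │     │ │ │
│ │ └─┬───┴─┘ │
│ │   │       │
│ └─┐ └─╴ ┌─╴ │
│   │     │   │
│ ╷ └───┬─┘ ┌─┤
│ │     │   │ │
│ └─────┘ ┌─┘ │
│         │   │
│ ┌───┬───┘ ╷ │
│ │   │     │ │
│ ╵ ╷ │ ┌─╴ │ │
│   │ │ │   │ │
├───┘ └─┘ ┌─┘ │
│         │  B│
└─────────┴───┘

Counting cells with exactly 2 passages:
Total corridor cells: 45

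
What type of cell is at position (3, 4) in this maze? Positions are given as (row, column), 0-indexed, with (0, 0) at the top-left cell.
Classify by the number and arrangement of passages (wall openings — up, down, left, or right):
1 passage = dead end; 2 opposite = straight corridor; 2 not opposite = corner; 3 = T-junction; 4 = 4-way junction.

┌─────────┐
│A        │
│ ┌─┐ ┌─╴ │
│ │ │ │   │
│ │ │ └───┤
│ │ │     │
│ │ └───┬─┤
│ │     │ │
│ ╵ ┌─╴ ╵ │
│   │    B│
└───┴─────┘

Checking cell at (3, 4):
Number of passages: 1
Cell type: dead end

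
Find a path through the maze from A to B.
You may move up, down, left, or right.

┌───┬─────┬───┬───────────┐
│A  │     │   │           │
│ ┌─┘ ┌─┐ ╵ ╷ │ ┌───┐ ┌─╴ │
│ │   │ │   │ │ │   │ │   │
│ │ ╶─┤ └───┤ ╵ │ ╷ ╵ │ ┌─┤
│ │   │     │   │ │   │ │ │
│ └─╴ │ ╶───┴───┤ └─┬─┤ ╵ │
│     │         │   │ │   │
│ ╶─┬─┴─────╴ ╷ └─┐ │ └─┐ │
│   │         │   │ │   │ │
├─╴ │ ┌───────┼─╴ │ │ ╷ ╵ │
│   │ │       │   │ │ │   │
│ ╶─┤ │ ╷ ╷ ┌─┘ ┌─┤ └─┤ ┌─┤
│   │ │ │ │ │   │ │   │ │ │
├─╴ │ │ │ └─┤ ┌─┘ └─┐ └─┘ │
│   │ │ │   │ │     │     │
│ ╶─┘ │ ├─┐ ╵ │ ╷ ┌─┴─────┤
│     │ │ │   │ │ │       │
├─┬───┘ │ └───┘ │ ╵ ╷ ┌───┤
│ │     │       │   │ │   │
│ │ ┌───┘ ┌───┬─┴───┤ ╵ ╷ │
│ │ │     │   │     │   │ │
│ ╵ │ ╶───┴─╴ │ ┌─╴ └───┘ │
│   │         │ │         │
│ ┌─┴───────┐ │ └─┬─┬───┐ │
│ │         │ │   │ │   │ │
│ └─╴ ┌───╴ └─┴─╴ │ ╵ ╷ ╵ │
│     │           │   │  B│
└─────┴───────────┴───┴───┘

Finding the shortest path through the maze:
Path length: 71 steps
Directions: down → down → down → down → right → down → left → down → right → down → left → down → right → right → up → up → up → up → right → right → right → right → up → right → down → right → down → left → down → left → down → down → left → up → left → up → up → left → down → down → down → down → left → left → down → down → left → down → down → right → right → up → right → right → right → down → right → right → right → up → left → up → up → right → right → down → right → right → right → down → down

Solution:

┌───┬─────┬───┬───────────┐
│A  │     │   │           │
│ ┌─┘ ┌─┐ ╵ ╷ │ ┌───┐ ┌─╴ │
│↓│   │ │   │ │ │   │ │   │
│ │ ╶─┤ └───┤ ╵ │ ╷ ╵ │ ┌─┤
│↓│   │     │   │ │   │ │ │
│ └─╴ │ ╶───┴───┤ └─┬─┤ ╵ │
│↓    │      ↱ ↓│   │ │   │
│ ╶─┬─┴─────╴ ╷ └─┐ │ └─┐ │
│↳ ↓│↱ → → → ↑│↳ ↓│ │   │ │
├─╴ │ ┌───────┼─╴ │ │ ╷ ╵ │
│↓ ↲│↑│↓ ↰    │↓ ↲│ │ │   │
│ ╶─┤ │ ╷ ╷ ┌─┘ ┌─┤ └─┤ ┌─┤
│↳ ↓│↑│↓│↑│ │↓ ↲│ │   │ │ │
├─╴ │ │ │ └─┤ ┌─┘ └─┐ └─┘ │
│↓ ↲│↑│↓│↑ ↰│↓│     │     │
│ ╶─┘ │ ├─┐ ╵ │ ╷ ┌─┴─────┤
│↳ → ↑│↓│ │↑ ↲│ │ │       │
├─┬───┘ │ └───┘ │ ╵ ╷ ┌───┤
│ │↓ ← ↲│       │   │ │   │
│ │ ┌───┘ ┌───┬─┴───┤ ╵ ╷ │
│ │↓│     │   │↱ → ↓│   │ │
│ ╵ │ ╶───┴─╴ │ ┌─╴ └───┘ │
│↓ ↲│         │↑│  ↳ → → ↓│
│ ┌─┴───────┐ │ └─┬─┬───┐ │
│↓│  ↱ → → ↓│ │↑ ↰│ │   │↓│
│ └─╴ ┌───╴ └─┴─╴ │ ╵ ╷ ╵ │
│↳ → ↑│    ↳ → → ↑│   │  B│
└─────┴───────────┴───┴───┘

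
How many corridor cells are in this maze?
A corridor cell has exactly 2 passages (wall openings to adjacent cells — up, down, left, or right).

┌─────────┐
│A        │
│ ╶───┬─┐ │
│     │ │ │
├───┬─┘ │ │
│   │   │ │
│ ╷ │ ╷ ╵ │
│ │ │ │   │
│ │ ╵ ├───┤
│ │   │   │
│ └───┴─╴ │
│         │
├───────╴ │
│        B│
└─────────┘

Counting cells with exactly 2 passages:
Total corridor cells: 29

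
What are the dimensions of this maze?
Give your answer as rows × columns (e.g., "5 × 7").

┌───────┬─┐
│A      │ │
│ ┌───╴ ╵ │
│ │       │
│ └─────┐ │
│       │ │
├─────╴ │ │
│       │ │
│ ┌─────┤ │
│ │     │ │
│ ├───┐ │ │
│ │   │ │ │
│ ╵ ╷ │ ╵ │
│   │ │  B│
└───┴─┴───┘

Counting the maze dimensions:
Rows (vertical): 7
Columns (horizontal): 5
Dimensions: 7 × 5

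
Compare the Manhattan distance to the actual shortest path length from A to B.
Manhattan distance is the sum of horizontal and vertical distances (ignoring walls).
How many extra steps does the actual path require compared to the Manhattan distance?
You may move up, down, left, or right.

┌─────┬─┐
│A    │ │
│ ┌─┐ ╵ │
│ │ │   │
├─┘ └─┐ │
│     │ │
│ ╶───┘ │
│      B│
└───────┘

Manhattan distance: |3 - 0| + |3 - 0| = 6
Actual path length: 6
Extra steps: 6 - 6 = 0

Solution:

┌─────┬─┐
│A → ↓│ │
│ ┌─┐ ╵ │
│ │ │↳ ↓│
├─┘ └─┐ │
│     │↓│
│ ╶───┘ │
│      B│
└───────┘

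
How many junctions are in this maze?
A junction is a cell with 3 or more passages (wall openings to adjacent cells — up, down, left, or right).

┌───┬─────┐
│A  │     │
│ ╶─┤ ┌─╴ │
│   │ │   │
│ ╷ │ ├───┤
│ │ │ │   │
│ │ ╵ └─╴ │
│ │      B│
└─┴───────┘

Checking each cell for number of passages:

Junctions found (3+ passages):
  (1, 0): 3 passages
  (3, 2): 3 passages
Total junctions: 2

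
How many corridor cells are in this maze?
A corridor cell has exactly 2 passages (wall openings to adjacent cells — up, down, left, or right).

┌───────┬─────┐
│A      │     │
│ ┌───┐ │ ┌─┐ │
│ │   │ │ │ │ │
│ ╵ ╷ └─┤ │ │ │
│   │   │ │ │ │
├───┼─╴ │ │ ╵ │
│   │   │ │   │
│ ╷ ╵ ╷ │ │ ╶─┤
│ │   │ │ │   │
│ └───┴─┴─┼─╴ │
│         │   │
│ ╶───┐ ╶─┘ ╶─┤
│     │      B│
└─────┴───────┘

Counting cells with exactly 2 passages:
Total corridor cells: 37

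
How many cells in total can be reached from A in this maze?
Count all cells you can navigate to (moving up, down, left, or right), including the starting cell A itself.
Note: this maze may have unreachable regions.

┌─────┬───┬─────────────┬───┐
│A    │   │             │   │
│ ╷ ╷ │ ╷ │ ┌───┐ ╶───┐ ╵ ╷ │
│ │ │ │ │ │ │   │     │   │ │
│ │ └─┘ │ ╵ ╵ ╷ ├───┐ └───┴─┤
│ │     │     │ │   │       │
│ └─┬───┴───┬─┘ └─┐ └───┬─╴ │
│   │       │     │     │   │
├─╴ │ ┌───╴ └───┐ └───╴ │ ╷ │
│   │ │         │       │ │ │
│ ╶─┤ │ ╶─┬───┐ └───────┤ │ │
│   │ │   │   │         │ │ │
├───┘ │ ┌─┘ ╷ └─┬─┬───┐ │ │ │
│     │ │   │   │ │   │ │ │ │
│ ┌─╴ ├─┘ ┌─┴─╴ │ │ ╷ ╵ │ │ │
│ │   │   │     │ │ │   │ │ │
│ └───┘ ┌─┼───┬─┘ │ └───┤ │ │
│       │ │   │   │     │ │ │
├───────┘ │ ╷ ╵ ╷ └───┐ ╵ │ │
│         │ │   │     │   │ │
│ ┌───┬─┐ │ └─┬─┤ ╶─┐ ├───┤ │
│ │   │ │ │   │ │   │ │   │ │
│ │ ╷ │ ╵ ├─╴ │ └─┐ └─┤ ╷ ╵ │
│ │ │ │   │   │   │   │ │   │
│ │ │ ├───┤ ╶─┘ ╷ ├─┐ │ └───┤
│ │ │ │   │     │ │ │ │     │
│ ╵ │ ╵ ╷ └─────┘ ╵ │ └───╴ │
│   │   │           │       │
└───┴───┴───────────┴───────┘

Using BFS/flood-fill to find all reachable cells from A:
Maze size: 14 × 14 = 196 total cells
All cells are reachable — the maze is fully connected.
Reachable cells: 196

Reachable region (· marks reachable cells):

┌─────┬───┬─────────────┬───┐
│A · ·│· ·│· · · · · · ·│· ·│
│ ╷ ╷ │ ╷ │ ┌───┐ ╶───┐ ╵ ╷ │
│·│·│·│·│·│·│· ·│· · ·│· ·│·│
│ │ └─┘ │ ╵ ╵ ╷ ├───┐ └───┴─┤
│·│· · ·│· · ·│·│· ·│· · · ·│
│ └─┬───┴───┬─┘ └─┐ └───┬─╴ │
│· ·│· · · ·│· · ·│· · ·│· ·│
├─╴ │ ┌───╴ └───┐ └───╴ │ ╷ │
│· ·│·│· · · · ·│· · · ·│·│·│
│ ╶─┤ │ ╶─┬───┐ └───────┤ │ │
│· ·│·│· ·│· ·│· · · · ·│·│·│
├───┘ │ ┌─┘ ╷ └─┬─┬───┐ │ │ │
│· · ·│·│· ·│· ·│·│· ·│·│·│·│
│ ┌─╴ ├─┘ ┌─┴─╴ │ │ ╷ ╵ │ │ │
│·│· ·│· ·│· · ·│·│·│· ·│·│·│
│ └───┘ ┌─┼───┬─┘ │ └───┤ │ │
│· · · ·│·│· ·│· ·│· · ·│·│·│
├───────┘ │ ╷ ╵ ╷ └───┐ ╵ │ │
│· · · · ·│·│· ·│· · ·│· ·│·│
│ ┌───┬─┐ │ └─┬─┤ ╶─┐ ├───┤ │
│·│· ·│·│·│· ·│·│· ·│·│· ·│·│
│ │ ╷ │ ╵ ├─╴ │ └─┐ └─┤ ╷ ╵ │
│·│·│·│· ·│· ·│· ·│· ·│·│· ·│
│ │ │ ├───┤ ╶─┘ ╷ ├─┐ │ └───┤
│·│·│·│· ·│· · ·│·│·│·│· · ·│
│ ╵ │ ╵ ╷ └─────┘ ╵ │ └───╴ │
│· ·│· ·│· · · · · ·│· · · ·│
└───┴───┴───────────┴───────┘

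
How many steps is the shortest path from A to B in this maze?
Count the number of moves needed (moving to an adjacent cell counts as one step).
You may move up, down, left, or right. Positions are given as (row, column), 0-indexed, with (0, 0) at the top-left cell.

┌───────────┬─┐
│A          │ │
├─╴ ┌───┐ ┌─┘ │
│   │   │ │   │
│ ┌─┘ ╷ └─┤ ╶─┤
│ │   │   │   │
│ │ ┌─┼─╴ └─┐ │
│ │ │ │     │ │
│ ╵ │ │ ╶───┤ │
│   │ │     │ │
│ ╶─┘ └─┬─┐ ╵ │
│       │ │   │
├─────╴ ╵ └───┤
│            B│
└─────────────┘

Using BFS to find shortest path:
Start: (0, 0), End: (6, 6)
Path found:
(0,0) → (0,1) → (1,1) → (1,0) → (2,0) → (3,0) → (4,0) → (5,0) → (5,1) → (5,2) → (5,3) → (6,3) → (6,4) → (6,5) → (6,6)
Number of steps: 14

Solution:

┌───────────┬─┐
│A ↓        │ │
├─╴ ┌───┐ ┌─┘ │
│↓ ↲│   │ │   │
│ ┌─┘ ╷ └─┤ ╶─┤
│↓│   │   │   │
│ │ ┌─┼─╴ └─┐ │
│↓│ │ │     │ │
│ ╵ │ │ ╶───┤ │
│↓  │ │     │ │
│ ╶─┘ └─┬─┐ ╵ │
│↳ → → ↓│ │   │
├─────╴ ╵ └───┤
│      ↳ → → B│
└─────────────┘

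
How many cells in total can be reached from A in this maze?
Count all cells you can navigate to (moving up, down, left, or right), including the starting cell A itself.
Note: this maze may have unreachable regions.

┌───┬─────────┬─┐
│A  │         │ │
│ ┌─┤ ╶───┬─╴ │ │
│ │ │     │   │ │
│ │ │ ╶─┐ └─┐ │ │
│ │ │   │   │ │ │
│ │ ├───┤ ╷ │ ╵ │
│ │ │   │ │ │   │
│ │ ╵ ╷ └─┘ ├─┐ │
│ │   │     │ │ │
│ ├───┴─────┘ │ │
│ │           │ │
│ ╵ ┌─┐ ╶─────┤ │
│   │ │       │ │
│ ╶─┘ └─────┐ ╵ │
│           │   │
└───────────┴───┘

Using BFS/flood-fill to find all reachable cells from A:
Maze size: 8 × 8 = 64 total cells
All cells are reachable — the maze is fully connected.
Reachable cells: 64

Reachable region (· marks reachable cells):

┌───┬─────────┬─┐
│A ·│· · · · ·│·│
│ ┌─┤ ╶───┬─╴ │ │
│·│·│· · ·│· ·│·│
│ │ │ ╶─┐ └─┐ │ │
│·│·│· ·│· ·│·│·│
│ │ ├───┤ ╷ │ ╵ │
│·│·│· ·│·│·│· ·│
│ │ ╵ ╷ └─┘ ├─┐ │
│·│· ·│· · ·│·│·│
│ ├───┴─────┘ │ │
│·│· · · · · ·│·│
│ ╵ ┌─┐ ╶─────┤ │
│· ·│·│· · · ·│·│
│ ╶─┘ └─────┐ ╵ │
│· · · · · ·│· ·│
└───────────┴───┘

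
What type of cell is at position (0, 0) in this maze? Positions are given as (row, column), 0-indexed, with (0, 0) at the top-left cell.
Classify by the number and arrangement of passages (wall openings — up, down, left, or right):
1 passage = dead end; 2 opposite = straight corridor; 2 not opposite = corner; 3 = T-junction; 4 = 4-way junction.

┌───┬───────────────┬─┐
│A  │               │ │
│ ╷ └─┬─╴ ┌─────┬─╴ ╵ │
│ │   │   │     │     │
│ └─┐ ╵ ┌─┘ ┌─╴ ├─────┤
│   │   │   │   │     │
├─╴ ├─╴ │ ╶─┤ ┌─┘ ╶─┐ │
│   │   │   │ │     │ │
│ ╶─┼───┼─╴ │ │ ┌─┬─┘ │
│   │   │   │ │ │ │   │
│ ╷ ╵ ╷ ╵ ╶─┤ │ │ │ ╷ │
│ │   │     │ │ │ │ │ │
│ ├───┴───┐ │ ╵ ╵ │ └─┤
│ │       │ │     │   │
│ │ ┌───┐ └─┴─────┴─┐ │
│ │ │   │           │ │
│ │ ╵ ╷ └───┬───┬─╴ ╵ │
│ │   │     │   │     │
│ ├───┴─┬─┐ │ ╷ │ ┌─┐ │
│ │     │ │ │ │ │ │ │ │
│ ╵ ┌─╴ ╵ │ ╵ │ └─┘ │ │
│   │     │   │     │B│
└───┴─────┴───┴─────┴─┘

Checking cell at (0, 0):
Number of passages: 2
Cell type: corner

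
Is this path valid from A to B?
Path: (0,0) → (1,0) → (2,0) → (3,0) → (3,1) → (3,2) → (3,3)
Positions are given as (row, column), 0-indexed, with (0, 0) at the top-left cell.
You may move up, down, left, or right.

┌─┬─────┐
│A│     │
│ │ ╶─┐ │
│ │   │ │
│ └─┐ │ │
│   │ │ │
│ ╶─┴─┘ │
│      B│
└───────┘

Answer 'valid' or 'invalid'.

Checking path validity:
Result: All consecutive moves are passable.

valid

Correct solution:

┌─┬─────┐
│A│     │
│ │ ╶─┐ │
│↓│   │ │
│ └─┐ │ │
│↓  │ │ │
│ ╶─┴─┘ │
│↳ → → B│
└───────┘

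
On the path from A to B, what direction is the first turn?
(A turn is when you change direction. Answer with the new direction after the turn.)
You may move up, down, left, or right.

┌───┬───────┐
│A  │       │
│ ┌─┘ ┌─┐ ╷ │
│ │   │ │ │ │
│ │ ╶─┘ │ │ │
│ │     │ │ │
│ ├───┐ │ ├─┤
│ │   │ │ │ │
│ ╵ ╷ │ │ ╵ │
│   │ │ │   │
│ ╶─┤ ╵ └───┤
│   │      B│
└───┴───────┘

Directions: down, down, down, down, right, up, right, down, down, right, right, right
First turn direction: right

Solution:

┌───┬───────┐
│A  │       │
│ ┌─┘ ┌─┐ ╷ │
│↓│   │ │ │ │
│ │ ╶─┘ │ │ │
│↓│     │ │ │
│ ├───┐ │ ├─┤
│↓│↱ ↓│ │ │ │
│ ╵ ╷ │ │ ╵ │
│↳ ↑│↓│ │   │
│ ╶─┤ ╵ └───┤
│   │↳ → → B│
└───┴───────┘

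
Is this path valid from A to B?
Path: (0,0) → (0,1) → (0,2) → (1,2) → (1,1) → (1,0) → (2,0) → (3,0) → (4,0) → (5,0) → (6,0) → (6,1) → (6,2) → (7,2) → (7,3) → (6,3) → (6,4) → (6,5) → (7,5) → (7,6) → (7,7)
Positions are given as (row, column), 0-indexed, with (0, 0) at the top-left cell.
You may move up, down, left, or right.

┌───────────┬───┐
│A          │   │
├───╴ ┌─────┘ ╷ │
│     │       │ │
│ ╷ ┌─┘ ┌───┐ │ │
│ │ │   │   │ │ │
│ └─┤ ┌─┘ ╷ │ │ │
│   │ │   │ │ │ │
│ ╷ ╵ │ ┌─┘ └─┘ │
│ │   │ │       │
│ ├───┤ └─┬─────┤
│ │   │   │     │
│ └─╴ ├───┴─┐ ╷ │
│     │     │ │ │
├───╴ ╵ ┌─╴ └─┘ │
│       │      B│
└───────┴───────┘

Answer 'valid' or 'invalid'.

Checking path validity:
Result: All consecutive moves are passable.

valid

Correct solution:

┌───────────┬───┐
│A → ↓      │   │
├───╴ ┌─────┘ ╷ │
│↓ ← ↲│       │ │
│ ╷ ┌─┘ ┌───┐ │ │
│↓│ │   │   │ │ │
│ └─┤ ┌─┘ ╷ │ │ │
│↓  │ │   │ │ │ │
│ ╷ ╵ │ ┌─┘ └─┘ │
│↓│   │ │       │
│ ├───┤ └─┬─────┤
│↓│   │   │     │
│ └─╴ ├───┴─┐ ╷ │
│↳ → ↓│↱ → ↓│ │ │
├───╴ ╵ ┌─╴ └─┘ │
│    ↳ ↑│  ↳ → B│
└───────┴───────┘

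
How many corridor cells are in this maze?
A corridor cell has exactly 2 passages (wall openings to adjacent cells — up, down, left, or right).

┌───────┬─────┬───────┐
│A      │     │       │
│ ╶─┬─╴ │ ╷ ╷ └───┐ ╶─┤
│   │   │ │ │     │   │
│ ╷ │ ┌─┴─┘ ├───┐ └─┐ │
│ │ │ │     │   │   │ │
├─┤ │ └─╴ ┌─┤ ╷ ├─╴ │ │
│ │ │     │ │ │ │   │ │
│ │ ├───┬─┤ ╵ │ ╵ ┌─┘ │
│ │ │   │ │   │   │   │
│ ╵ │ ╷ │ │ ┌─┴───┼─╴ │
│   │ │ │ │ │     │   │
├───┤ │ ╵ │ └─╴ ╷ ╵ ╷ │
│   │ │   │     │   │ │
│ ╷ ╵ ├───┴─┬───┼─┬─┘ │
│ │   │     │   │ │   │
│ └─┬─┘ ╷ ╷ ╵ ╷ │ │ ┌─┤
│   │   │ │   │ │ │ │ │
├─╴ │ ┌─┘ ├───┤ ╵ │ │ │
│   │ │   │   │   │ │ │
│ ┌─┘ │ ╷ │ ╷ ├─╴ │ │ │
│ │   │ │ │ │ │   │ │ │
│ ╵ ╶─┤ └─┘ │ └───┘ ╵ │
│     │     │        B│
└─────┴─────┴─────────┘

Counting cells with exactly 2 passages:
Total corridor cells: 104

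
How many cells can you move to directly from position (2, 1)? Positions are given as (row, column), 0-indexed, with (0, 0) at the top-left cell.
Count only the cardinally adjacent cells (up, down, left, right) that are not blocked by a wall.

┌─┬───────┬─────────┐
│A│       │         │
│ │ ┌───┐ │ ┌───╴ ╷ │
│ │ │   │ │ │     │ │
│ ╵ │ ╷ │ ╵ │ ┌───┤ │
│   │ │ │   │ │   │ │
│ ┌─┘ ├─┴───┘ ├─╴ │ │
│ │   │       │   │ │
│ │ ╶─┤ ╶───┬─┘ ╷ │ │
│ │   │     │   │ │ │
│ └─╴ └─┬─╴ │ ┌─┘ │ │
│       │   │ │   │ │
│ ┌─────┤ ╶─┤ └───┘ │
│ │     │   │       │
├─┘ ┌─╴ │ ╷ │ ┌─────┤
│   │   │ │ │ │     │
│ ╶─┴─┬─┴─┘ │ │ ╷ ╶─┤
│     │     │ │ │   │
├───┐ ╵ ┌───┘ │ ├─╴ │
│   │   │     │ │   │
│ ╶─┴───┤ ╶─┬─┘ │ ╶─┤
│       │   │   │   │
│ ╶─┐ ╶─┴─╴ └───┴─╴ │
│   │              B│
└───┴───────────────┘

Checking passable neighbors of (2, 1):
Neighbors: (1, 1), (2, 0)
Count: 2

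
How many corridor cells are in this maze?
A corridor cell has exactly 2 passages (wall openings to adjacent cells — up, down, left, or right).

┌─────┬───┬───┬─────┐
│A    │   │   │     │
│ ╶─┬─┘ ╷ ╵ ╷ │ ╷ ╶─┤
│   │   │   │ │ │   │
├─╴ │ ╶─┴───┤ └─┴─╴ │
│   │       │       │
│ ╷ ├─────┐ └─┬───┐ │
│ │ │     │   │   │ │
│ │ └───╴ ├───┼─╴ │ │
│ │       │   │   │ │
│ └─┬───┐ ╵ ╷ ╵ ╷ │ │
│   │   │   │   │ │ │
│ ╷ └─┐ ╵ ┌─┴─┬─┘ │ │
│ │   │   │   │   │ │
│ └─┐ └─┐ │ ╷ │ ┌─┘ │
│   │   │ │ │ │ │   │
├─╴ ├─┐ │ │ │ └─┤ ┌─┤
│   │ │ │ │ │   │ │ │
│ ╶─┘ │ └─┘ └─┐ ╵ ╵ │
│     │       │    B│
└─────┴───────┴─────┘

Counting cells with exactly 2 passages:
Total corridor cells: 78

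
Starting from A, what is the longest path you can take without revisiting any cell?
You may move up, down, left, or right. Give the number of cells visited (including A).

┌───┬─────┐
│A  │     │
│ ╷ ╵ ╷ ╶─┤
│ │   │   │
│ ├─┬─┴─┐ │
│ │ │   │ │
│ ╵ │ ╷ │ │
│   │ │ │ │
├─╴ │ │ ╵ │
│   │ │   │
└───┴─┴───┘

Finding longest simple path using DFS:
Start: (0, 0)
Longest path visits 17 cells
Path: A → right → down → right → up → right → down → right → down → down → down → left → up → up → left → down → down

Solution:

┌───┬─────┐
│A ↓│↱ ↓  │
│ ╷ ╵ ╷ ╶─┤
│ │↳ ↑│↳ ↓│
│ ├─┬─┴─┐ │
│ │ │↓ ↰│↓│
│ ╵ │ ╷ │ │
│   │↓│↑│↓│
├─╴ │ │ ╵ │
│   │B│↑ ↲│
└───┴─┴───┘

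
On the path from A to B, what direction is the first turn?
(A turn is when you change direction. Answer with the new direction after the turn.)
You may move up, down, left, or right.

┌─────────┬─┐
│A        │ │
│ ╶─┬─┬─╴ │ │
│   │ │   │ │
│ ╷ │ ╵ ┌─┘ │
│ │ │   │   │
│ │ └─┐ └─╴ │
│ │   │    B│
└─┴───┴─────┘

Directions: right, right, right, right, down, left, down, down, right, right
First turn direction: down

Solution:

┌─────────┬─┐
│A → → → ↓│ │
│ ╶─┬─┬─╴ │ │
│   │ │↓ ↲│ │
│ ╷ │ ╵ ┌─┘ │
│ │ │  ↓│   │
│ │ └─┐ └─╴ │
│ │   │↳ → B│
└─┴───┴─────┘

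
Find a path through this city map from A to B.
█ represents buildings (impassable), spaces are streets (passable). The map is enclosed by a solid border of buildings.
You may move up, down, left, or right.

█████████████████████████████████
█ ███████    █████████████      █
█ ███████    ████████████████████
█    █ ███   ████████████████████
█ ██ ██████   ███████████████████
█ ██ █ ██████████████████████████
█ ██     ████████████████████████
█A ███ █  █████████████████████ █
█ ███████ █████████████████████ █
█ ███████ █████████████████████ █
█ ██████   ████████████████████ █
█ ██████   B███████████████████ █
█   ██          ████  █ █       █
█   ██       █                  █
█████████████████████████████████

Finding the shortest path from A to B:
Movement: cardinal only
Path length: 22 steps
Directions: up → up → up → up → right → right → right → down → down → down → right → right → right → right → down → right → down → down → down → down → right → right

Solution:

█████████████████████████████████
█ ███████    █████████████      █
█ ███████    ████████████████████
█↱→→↓█ ███   ████████████████████
█↑██↓██████   ███████████████████
█↑██↓█ ██████████████████████████
█↑██↳→→→↓████████████████████████
█A ███ █↳↓█████████████████████ █
█ ███████↓█████████████████████ █
█ ███████↓█████████████████████ █
█ ██████ ↓ ████████████████████ █
█ ██████ ↳→B███████████████████ █
█   ██          ████  █ █       █
█   ██       █                  █
█████████████████████████████████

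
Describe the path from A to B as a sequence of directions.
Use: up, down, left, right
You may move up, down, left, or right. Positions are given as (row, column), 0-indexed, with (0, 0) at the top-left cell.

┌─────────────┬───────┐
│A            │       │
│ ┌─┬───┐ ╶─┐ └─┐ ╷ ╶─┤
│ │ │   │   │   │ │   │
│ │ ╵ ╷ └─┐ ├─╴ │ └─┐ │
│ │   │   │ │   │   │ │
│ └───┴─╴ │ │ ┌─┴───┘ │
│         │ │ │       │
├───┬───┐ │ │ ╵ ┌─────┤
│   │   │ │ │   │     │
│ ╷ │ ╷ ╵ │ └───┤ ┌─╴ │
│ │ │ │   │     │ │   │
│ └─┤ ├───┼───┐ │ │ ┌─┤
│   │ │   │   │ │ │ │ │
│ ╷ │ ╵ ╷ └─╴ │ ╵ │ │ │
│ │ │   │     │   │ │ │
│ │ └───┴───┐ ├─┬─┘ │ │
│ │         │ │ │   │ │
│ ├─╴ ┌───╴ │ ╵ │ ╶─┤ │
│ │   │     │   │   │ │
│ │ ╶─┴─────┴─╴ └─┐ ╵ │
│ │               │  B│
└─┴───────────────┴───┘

Finding the path and converting it to directions:
Path through cells: (0,0) → (0,1) → (0,2) → (0,3) → (0,4) → (1,4) → (1,5) → (2,5) → (3,5) → (4,5) → (5,5) → (5,6) → (5,7) → (6,7) → (7,7) → (7,8) → (6,8) → (5,8) → (4,8) → (4,9) → (4,10) → (5,10) → (5,9) → (6,9) → (7,9) → (8,9) → (8,8) → (9,8) → (9,9) → (10,9) → (10,10)
Directions: right, right, right, right, down, right, down, down, down, down, right, right, down, down, right, up, up, up, right, right, down, left, down, down, down, left, down, right, down, right

Solution:

┌─────────────┬───────┐
│A → → → ↓    │       │
│ ┌─┬───┐ ╶─┐ └─┐ ╷ ╶─┤
│ │ │   │↳ ↓│   │ │   │
│ │ ╵ ╷ └─┐ ├─╴ │ └─┐ │
│ │   │   │↓│   │   │ │
│ └───┴─╴ │ │ ┌─┴───┘ │
│         │↓│ │       │
├───┬───┐ │ │ ╵ ┌─────┤
│   │   │ │↓│   │↱ → ↓│
│ ╷ │ ╷ ╵ │ └───┤ ┌─╴ │
│ │ │ │   │↳ → ↓│↑│↓ ↲│
│ └─┤ ├───┼───┐ │ │ ┌─┤
│   │ │   │   │↓│↑│↓│ │
│ ╷ │ ╵ ╷ └─╴ │ ╵ │ │ │
│ │ │   │     │↳ ↑│↓│ │
│ │ └───┴───┐ ├─┬─┘ │ │
│ │         │ │ │↓ ↲│ │
│ ├─╴ ┌───╴ │ ╵ │ ╶─┤ │
│ │   │     │   │↳ ↓│ │
│ │ ╶─┴─────┴─╴ └─┐ ╵ │
│ │               │↳ B│
└─┴───────────────┴───┘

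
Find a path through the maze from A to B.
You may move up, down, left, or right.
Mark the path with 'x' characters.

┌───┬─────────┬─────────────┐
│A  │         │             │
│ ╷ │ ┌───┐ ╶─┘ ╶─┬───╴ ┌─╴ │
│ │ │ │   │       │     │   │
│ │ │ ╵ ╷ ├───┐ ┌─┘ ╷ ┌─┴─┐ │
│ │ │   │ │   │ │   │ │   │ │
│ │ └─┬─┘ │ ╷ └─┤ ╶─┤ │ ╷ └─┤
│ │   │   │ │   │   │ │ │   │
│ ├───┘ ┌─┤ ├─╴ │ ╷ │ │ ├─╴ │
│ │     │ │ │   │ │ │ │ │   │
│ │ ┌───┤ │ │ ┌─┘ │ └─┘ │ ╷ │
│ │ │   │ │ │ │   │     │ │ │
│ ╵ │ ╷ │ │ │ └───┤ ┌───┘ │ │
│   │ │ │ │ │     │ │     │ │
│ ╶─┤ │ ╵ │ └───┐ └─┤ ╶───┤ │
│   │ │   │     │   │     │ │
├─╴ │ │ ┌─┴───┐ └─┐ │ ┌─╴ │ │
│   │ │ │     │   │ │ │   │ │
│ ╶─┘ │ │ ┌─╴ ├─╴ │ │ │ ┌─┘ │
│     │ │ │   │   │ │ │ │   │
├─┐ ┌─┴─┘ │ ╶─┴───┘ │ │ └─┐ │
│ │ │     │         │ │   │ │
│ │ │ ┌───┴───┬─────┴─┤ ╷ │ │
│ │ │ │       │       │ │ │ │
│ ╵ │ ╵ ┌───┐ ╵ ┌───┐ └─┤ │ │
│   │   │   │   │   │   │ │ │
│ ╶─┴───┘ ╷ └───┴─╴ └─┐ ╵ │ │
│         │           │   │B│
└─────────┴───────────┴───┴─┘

Finding the shortest path through the maze:
Path length: 58 steps
Directions: down → down → down → down → down → down → right → up → up → right → right → up → right → up → up → left → down → left → up → up → right → right → right → down → right → right → up → right → right → right → right → down → left → left → down → left → down → right → down → down → right → right → up → up → up → right → down → right → down → down → down → down → down → down → down → down → down → down

Solution:

┌───┬─────────┬─────────────┐
│A  │x x x x  │x x x x x    │
│ ╷ │ ┌───┐ ╶─┘ ╶─┬───╴ ┌─╴ │
│x│ │x│x x│x x x  │x x x│   │
│ │ │ ╵ ╷ ├───┐ ┌─┘ ╷ ┌─┴─┐ │
│x│ │x x│x│   │ │x x│ │x x│ │
│ │ └─┬─┘ │ ╷ └─┤ ╶─┤ │ ╷ └─┤
│x│   │x x│ │   │x x│ │x│x x│
│ ├───┘ ┌─┤ ├─╴ │ ╷ │ │ ├─╴ │
│x│x x x│ │ │   │ │x│ │x│  x│
│ │ ┌───┤ │ │ ┌─┘ │ └─┘ │ ╷ │
│x│x│   │ │ │ │   │x x x│ │x│
│ ╵ │ ╷ │ │ │ └───┤ ┌───┘ │ │
│x x│ │ │ │ │     │ │     │x│
│ ╶─┤ │ ╵ │ └───┐ └─┤ ╶───┤ │
│   │ │   │     │   │     │x│
├─╴ │ │ ┌─┴───┐ └─┐ │ ┌─╴ │ │
│   │ │ │     │   │ │ │   │x│
│ ╶─┘ │ │ ┌─╴ ├─╴ │ │ │ ┌─┘ │
│     │ │ │   │   │ │ │ │  x│
├─┐ ┌─┴─┘ │ ╶─┴───┘ │ │ └─┐ │
│ │ │     │         │ │   │x│
│ │ │ ┌───┴───┬─────┴─┤ ╷ │ │
│ │ │ │       │       │ │ │x│
│ ╵ │ ╵ ┌───┐ ╵ ┌───┐ └─┤ │ │
│   │   │   │   │   │   │ │x│
│ ╶─┴───┘ ╷ └───┴─╴ └─┐ ╵ │ │
│         │           │   │B│
└─────────┴───────────┴───┴─┘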